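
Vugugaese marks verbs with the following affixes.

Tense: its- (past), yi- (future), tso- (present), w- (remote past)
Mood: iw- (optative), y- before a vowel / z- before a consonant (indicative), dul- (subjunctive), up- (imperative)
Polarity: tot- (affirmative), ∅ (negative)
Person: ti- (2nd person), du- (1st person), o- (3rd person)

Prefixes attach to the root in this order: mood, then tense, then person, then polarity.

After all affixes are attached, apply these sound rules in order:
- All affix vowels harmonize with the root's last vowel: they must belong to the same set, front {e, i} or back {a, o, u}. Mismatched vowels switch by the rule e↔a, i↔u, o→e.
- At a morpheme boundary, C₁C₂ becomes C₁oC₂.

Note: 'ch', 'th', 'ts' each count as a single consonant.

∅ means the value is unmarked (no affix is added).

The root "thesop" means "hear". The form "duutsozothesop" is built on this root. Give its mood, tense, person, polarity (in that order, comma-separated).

Segment: du-its-z-thesop.
mood: y/z- → indicative.
tense: its- → past.
person: du- → 1st person.
polarity: ∅ → negative.

indicative, past, 1st person, negative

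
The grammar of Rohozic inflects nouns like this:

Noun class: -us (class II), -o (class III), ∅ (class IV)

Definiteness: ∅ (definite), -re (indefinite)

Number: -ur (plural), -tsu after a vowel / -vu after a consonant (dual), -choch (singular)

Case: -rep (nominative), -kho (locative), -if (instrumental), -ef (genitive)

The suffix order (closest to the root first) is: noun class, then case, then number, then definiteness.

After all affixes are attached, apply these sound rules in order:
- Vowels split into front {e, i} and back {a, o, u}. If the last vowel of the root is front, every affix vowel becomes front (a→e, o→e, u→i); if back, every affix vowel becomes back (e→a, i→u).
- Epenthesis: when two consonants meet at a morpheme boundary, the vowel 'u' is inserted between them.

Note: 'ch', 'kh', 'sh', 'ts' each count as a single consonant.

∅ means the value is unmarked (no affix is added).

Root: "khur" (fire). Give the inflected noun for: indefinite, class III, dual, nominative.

khurorapuvura

Attach noun class class III -o → khuro.
Attach case nominative -rep → khurorep.
Attach number dual -vu (after consonant 'p') → khurorepvu.
Attach definiteness indefinite -re → khurorepvure.
Apply vowel harmony: khurorepvure → khurorapvura.
Apply epenthesis: khurorapvura → khurorapuvura.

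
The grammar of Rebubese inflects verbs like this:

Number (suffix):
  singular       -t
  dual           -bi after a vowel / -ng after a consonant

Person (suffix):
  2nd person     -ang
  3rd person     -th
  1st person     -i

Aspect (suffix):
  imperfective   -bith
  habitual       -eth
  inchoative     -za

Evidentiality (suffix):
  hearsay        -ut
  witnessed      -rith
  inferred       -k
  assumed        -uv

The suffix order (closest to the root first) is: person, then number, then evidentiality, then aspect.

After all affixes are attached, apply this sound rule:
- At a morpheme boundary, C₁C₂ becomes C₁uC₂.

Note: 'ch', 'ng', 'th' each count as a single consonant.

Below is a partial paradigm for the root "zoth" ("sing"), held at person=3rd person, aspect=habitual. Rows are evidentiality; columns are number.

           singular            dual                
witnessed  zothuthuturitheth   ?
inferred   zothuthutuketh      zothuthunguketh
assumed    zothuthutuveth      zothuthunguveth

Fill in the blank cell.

zothuthunguritheth

Attach person 3rd person -th → zothth.
Attach number dual -ng (after consonant 'th') → zoththng.
Attach evidentiality witnessed -rith → zoththngrith.
Attach aspect habitual -eth → zoththngritheth.
Apply epenthesis: zoththngritheth → zothuthunguritheth.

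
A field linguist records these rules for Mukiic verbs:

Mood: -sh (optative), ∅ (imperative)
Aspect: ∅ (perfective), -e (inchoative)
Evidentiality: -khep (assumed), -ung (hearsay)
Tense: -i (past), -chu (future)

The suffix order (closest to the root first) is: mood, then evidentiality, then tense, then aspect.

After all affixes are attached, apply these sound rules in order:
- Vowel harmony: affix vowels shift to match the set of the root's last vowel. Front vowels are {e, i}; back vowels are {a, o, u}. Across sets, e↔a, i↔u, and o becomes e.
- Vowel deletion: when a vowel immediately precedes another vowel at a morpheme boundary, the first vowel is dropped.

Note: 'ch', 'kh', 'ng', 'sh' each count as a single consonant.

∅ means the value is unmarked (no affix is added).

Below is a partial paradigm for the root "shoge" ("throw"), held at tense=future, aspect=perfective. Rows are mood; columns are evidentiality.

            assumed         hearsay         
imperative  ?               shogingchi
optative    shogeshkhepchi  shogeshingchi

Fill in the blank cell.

shogekhepchi

mood = imperative: zero marking, form stays shoge.
Attach evidentiality assumed -khep → shogekhep.
Attach tense future -chu → shogekhepchu.
aspect = perfective: zero marking, form stays shogekhepchu.
Apply vowel harmony: shogekhepchu → shogekhepchi.
Vowel deletion: no change.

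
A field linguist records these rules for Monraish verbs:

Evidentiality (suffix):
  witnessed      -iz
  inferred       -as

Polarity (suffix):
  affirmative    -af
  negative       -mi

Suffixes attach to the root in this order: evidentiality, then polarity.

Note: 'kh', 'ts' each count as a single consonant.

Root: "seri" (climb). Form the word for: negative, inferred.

Attach evidentiality inferred -as → serias.
Attach polarity negative -mi → seriasmi.

seriasmi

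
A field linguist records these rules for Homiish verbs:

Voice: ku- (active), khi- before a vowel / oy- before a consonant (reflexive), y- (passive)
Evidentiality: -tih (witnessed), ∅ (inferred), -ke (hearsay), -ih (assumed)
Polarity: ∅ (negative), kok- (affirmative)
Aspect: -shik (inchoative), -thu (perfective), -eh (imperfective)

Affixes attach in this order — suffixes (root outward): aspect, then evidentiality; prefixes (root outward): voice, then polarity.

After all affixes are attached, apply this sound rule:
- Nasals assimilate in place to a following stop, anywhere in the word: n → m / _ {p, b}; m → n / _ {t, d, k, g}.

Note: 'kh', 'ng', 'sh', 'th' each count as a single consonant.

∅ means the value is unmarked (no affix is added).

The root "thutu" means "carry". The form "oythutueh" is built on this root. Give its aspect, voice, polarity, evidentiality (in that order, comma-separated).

Segment: oy-thutu-eh.
aspect: -eh → imperfective.
voice: khi/oy- → reflexive.
polarity: ∅ → negative.
evidentiality: ∅ → inferred.

imperfective, reflexive, negative, inferred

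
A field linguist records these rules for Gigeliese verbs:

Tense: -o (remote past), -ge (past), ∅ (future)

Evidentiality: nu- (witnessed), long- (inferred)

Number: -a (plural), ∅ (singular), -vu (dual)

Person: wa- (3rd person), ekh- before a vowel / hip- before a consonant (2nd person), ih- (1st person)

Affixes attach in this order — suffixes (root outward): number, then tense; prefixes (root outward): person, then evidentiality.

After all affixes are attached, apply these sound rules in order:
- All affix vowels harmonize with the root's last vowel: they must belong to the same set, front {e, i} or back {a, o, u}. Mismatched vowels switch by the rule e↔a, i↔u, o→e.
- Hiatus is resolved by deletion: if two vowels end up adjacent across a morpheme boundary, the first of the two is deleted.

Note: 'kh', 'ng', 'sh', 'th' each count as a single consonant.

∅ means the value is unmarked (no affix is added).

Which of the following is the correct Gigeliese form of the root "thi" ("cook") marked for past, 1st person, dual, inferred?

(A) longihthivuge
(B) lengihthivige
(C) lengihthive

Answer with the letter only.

Attach number dual -vu → thivu.
Attach person 1st person ih- → ihthivu.
Attach evidentiality inferred long- → longihthivu.
Attach tense past -ge → longihthivuge.
Apply vowel harmony: longihthivuge → lengihthivige.
Vowel deletion: no change.
So the correct form is lengihthivige, option (B).
(C) lengihthive is wrong: it uses remote past instead of past for tense.
(A) longihthivuge is wrong: it fails to apply the sound rule(s).

B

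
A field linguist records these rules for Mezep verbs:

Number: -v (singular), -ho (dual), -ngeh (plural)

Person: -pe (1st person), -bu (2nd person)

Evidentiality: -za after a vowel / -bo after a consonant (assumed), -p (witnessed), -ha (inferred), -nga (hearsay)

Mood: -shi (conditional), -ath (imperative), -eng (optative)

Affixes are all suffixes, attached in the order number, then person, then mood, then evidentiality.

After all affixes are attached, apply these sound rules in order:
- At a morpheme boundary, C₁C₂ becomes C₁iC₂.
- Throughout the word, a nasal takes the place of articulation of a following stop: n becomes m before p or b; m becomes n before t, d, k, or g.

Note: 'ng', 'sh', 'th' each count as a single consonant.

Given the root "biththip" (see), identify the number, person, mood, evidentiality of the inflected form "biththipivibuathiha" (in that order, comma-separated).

singular, 2nd person, imperative, inferred

Segment: biththip-v-bu-ath-ha.
number: -v → singular.
person: -bu → 2nd person.
mood: -ath → imperative.
evidentiality: -ha → inferred.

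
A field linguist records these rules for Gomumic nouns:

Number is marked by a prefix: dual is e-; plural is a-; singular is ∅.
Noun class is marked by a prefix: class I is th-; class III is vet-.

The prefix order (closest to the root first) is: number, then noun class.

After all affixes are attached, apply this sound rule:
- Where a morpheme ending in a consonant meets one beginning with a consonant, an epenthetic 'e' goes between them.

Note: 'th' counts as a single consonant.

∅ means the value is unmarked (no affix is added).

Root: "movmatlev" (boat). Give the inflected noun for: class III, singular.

vetemovmatlev

number = singular: zero marking, form stays movmatlev.
Attach noun class class III vet- → vetmovmatlev.
Apply epenthesis: vetmovmatlev → vetemovmatlev.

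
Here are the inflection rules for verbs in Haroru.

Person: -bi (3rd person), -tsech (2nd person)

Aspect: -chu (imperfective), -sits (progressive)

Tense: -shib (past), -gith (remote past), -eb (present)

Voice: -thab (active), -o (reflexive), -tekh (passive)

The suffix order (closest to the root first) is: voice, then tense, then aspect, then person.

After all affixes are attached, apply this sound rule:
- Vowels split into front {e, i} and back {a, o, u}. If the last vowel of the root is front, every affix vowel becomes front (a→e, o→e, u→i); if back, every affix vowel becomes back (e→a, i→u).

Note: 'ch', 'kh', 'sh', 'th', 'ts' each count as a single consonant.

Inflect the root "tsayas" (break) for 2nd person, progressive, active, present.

tsayasthababsutstsach

Attach voice active -thab → tsayasthab.
Attach tense present -eb → tsayasthabeb.
Attach aspect progressive -sits → tsayasthabebsits.
Attach person 2nd person -tsech → tsayasthabebsitstsech.
Apply vowel harmony: tsayasthabebsitstsech → tsayasthababsutstsach.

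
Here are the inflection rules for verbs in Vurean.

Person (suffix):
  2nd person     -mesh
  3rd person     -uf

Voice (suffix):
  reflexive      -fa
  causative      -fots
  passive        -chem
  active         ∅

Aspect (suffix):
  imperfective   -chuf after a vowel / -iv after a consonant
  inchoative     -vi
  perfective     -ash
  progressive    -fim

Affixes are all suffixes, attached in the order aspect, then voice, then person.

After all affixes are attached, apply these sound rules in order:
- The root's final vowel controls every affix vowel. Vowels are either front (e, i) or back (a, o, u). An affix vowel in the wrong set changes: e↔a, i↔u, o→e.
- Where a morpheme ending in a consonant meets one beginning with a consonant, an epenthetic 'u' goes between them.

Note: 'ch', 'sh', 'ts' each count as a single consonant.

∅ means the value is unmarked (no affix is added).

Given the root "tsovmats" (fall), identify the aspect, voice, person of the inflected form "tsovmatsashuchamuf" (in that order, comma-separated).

Segment: tsovmats-ash-chem-uf.
aspect: -ash → perfective.
voice: -chem → passive.
person: -uf → 3rd person.

perfective, passive, 3rd person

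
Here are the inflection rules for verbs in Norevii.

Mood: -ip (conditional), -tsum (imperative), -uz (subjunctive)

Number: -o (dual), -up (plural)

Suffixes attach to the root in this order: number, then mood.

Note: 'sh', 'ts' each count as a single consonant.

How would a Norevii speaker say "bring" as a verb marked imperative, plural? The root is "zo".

Attach number plural -up → zoup.
Attach mood imperative -tsum → zouptsum.

zouptsum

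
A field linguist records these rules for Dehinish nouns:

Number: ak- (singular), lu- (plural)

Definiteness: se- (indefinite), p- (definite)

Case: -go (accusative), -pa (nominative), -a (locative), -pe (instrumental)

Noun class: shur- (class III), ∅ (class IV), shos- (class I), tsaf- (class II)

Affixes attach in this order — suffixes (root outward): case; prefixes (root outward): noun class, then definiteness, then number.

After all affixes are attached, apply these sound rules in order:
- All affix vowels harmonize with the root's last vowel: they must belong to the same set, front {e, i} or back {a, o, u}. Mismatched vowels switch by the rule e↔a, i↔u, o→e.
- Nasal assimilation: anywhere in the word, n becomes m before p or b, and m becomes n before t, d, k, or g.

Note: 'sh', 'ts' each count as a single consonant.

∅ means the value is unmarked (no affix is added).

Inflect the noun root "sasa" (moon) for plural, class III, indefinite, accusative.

Attach noun class class III shur- → shursasa.
Attach definiteness indefinite se- → seshursasa.
Attach number plural lu- → luseshursasa.
Attach case accusative -go → luseshursasago.
Apply vowel harmony: luseshursasago → lusashursasago.
Nasal assimilation: no change.

lusashursasago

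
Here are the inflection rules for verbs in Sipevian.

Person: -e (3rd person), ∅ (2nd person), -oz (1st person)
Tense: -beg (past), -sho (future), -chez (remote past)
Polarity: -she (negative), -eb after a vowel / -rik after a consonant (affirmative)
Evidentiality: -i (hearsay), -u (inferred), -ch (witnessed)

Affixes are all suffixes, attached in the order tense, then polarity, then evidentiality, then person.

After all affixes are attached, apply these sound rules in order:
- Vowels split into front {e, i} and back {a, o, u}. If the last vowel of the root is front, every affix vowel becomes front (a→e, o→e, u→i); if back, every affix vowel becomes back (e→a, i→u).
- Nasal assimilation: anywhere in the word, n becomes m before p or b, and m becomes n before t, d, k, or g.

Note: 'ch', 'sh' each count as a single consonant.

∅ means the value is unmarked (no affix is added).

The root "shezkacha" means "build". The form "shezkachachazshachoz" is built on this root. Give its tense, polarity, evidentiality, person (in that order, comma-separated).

Segment: shezkacha-chez-she-ch-oz.
tense: -chez → remote past.
polarity: -she → negative.
evidentiality: -ch → witnessed.
person: -oz → 1st person.

remote past, negative, witnessed, 1st person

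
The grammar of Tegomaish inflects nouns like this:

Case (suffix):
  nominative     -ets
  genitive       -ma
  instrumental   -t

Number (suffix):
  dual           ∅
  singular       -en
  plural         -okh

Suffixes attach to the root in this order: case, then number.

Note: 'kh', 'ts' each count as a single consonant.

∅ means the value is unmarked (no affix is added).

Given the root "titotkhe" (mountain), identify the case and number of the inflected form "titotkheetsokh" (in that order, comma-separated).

nominative, plural

Segment: titotkhe-ets-okh.
case: -ets → nominative.
number: -okh → plural.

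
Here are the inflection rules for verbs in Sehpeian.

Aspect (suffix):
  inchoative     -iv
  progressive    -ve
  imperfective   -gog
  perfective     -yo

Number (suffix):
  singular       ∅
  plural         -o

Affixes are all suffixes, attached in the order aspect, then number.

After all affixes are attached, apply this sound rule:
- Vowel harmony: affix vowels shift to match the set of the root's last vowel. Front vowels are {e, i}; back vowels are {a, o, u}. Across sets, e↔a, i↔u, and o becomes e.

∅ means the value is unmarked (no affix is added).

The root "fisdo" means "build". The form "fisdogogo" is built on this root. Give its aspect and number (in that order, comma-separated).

Segment: fisdo-gog-o.
aspect: -gog → imperfective.
number: -o → plural.

imperfective, plural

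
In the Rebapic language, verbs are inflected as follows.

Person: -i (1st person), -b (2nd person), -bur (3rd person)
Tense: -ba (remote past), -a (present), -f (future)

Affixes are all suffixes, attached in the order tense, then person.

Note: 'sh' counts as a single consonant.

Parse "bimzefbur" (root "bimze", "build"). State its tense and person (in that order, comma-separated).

Segment: bimze-f-bur.
tense: -f → future.
person: -bur → 3rd person.

future, 3rd person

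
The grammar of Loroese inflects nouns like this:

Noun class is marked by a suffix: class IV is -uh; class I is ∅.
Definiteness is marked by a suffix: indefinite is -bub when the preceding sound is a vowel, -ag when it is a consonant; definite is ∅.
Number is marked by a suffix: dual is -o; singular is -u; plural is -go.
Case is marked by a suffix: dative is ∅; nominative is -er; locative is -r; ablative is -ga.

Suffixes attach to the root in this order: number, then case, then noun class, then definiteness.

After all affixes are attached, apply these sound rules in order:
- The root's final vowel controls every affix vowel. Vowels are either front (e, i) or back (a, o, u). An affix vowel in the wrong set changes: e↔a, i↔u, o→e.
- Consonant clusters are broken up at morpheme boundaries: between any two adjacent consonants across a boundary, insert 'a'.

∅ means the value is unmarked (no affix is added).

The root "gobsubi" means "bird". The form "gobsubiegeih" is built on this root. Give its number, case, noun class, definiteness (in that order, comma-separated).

Segment: gobsubi-o-ga-uh.
number: -o → dual.
case: -ga → ablative.
noun class: -uh → class IV.
definiteness: ∅ → definite.

dual, ablative, class IV, definite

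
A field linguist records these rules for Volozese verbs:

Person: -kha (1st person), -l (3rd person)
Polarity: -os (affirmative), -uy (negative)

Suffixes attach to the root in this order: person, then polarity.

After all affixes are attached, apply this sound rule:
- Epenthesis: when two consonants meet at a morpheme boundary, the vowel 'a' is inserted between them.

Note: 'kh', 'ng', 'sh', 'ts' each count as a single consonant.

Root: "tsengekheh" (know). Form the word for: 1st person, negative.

tsengekhehakhauy

Attach person 1st person -kha → tsengekhehkha.
Attach polarity negative -uy → tsengekhehkhauy.
Apply epenthesis: tsengekhehkhauy → tsengekhehakhauy.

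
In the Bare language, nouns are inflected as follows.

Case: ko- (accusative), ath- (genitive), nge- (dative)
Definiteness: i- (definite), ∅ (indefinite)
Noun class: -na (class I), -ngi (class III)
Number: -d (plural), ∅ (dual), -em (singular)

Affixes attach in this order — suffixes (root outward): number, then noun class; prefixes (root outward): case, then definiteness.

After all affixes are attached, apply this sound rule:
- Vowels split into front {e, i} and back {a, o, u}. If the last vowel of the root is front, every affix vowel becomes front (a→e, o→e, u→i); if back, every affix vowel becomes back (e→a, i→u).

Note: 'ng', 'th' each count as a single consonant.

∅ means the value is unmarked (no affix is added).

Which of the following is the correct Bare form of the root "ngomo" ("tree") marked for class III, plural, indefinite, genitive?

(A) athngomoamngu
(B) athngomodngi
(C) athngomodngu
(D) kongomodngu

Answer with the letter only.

Attach case genitive ath- → athngomo.
definiteness = indefinite: zero marking, form stays athngomo.
Attach number plural -d → athngomod.
Attach noun class class III -ngi → athngomodngi.
Apply vowel harmony: athngomodngi → athngomodngu.
So the correct form is athngomodngu, option (C).
(A) athngomoamngu is wrong: it uses singular instead of plural for number.
(B) athngomodngi is wrong: it fails to apply the sound rule(s).
(D) kongomodngu is wrong: it uses accusative instead of genitive for case.

C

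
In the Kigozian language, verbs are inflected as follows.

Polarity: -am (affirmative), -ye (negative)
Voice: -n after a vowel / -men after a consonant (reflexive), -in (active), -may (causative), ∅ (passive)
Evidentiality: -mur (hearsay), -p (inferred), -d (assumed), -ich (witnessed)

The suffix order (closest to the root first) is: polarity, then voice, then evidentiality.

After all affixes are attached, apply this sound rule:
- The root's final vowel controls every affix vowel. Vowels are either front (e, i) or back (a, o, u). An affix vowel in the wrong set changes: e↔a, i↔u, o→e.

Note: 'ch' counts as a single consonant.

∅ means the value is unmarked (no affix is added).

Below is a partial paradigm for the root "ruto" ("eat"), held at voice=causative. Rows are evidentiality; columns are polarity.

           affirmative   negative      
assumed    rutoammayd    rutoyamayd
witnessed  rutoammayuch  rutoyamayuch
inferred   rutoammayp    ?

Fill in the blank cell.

Attach polarity negative -ye → rutoye.
Attach voice causative -may → rutoyemay.
Attach evidentiality inferred -p → rutoyemayp.
Apply vowel harmony: rutoyemayp → rutoyamayp.

rutoyamayp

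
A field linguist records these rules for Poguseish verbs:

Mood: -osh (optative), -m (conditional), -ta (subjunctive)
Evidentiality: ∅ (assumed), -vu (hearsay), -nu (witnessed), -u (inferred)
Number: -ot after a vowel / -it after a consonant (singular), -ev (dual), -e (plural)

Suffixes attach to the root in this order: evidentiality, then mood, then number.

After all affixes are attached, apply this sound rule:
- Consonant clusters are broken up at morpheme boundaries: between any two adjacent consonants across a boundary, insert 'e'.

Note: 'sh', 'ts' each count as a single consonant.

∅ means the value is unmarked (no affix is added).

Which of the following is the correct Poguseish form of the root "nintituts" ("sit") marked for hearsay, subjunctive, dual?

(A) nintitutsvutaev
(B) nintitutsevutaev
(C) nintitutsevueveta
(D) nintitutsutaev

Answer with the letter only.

Attach evidentiality hearsay -vu → nintitutsvu.
Attach mood subjunctive -ta → nintitutsvuta.
Attach number dual -ev → nintitutsvutaev.
Apply epenthesis: nintitutsvutaev → nintitutsevutaev.
So the correct form is nintitutsevutaev, option (B).
(C) nintitutsevueveta is wrong: it has the affixes in the wrong order.
(A) nintitutsvutaev is wrong: it fails to apply the sound rule(s).
(D) nintitutsutaev is wrong: it uses inferred instead of hearsay for evidentiality.

B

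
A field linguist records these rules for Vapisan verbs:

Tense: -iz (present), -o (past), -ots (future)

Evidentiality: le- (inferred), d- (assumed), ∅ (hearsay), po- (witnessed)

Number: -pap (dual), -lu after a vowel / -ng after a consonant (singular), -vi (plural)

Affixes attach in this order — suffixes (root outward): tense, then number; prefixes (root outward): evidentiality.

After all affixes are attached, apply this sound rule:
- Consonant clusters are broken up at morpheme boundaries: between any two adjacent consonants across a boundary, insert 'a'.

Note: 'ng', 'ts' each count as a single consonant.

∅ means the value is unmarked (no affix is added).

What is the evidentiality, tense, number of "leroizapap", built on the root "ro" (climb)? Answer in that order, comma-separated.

Segment: le-ro-iz-pap.
evidentiality: le- → inferred.
tense: -iz → present.
number: -pap → dual.

inferred, present, dual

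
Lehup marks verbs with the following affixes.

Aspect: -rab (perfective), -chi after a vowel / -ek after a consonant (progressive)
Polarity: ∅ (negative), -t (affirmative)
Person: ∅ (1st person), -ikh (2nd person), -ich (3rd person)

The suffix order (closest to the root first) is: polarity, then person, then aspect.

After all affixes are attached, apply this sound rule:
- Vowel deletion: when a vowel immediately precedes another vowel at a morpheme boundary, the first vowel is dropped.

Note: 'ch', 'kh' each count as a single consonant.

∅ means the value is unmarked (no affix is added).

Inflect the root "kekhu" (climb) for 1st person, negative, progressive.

polarity = negative: zero marking, form stays kekhu.
person = 1st person: zero marking, form stays kekhu.
Attach aspect progressive -chi (after vowel 'u') → kekhuchi.
Vowel deletion: no change.

kekhuchi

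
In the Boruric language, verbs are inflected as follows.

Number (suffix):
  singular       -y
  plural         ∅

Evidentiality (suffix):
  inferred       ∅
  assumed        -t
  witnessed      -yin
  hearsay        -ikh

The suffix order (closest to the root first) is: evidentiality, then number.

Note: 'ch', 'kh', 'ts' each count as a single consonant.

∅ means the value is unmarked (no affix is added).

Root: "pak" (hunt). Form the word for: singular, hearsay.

Attach evidentiality hearsay -ikh → pakikh.
Attach number singular -y → pakikhy.

pakikhy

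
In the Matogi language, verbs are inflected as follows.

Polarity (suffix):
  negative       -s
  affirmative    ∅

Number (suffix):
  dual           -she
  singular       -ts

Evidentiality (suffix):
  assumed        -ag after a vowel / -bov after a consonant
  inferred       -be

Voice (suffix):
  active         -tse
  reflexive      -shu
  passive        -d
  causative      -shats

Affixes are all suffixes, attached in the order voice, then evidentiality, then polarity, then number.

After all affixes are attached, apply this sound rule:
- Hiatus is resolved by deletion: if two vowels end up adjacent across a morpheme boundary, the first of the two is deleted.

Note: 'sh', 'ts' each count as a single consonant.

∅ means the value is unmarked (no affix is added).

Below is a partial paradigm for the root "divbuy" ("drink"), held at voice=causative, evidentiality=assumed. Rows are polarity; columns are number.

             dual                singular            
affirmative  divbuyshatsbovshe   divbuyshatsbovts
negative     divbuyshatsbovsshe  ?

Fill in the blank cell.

Attach voice causative -shats → divbuyshats.
Attach evidentiality assumed -bov (after consonant 'ts') → divbuyshatsbov.
Attach polarity negative -s → divbuyshatsbovs.
Attach number singular -ts → divbuyshatsbovsts.
Vowel deletion: no change.

divbuyshatsbovsts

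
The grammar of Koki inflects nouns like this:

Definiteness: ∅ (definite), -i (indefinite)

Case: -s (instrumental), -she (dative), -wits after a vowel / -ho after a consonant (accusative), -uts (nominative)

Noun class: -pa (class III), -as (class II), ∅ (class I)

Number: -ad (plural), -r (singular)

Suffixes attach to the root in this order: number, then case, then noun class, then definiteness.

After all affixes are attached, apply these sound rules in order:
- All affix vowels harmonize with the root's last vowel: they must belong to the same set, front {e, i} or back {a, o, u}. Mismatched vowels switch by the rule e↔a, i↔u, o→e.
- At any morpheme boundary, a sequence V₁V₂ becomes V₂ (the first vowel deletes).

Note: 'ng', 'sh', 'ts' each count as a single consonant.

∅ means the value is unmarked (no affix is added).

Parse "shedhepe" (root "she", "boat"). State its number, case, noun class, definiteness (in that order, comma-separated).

plural, accusative, class III, definite

Segment: she-ad-ho-pa.
number: -ad → plural.
case: -wits/ho → accusative.
noun class: -pa → class III.
definiteness: ∅ → definite.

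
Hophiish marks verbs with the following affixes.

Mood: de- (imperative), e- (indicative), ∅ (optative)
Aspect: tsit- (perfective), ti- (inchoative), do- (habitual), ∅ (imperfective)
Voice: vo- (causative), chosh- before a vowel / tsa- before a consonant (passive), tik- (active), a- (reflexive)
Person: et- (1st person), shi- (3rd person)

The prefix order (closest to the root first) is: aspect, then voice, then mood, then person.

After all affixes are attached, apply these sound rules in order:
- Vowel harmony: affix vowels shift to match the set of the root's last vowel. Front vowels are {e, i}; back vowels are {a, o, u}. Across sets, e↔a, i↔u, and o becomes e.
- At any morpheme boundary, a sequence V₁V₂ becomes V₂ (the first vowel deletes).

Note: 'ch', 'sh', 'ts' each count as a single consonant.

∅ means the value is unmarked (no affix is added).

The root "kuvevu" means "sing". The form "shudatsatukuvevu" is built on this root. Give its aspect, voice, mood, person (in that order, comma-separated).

inchoative, passive, imperative, 3rd person

Segment: shi-de-tsa-ti-kuvevu.
aspect: ti- → inchoative.
voice: chosh/tsa- → passive.
mood: de- → imperative.
person: shi- → 3rd person.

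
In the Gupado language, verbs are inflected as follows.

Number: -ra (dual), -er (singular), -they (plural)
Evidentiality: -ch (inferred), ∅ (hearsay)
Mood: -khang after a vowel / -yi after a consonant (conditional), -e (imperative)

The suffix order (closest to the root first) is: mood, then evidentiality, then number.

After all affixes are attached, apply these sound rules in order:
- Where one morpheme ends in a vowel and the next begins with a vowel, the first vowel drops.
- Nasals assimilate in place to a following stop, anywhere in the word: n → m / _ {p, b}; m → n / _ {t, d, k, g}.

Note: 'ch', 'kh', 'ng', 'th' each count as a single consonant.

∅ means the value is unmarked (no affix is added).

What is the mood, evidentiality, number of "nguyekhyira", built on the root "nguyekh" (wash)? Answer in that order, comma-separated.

conditional, hearsay, dual

Segment: nguyekh-yi-ra.
mood: -khang/yi → conditional.
evidentiality: ∅ → hearsay.
number: -ra → dual.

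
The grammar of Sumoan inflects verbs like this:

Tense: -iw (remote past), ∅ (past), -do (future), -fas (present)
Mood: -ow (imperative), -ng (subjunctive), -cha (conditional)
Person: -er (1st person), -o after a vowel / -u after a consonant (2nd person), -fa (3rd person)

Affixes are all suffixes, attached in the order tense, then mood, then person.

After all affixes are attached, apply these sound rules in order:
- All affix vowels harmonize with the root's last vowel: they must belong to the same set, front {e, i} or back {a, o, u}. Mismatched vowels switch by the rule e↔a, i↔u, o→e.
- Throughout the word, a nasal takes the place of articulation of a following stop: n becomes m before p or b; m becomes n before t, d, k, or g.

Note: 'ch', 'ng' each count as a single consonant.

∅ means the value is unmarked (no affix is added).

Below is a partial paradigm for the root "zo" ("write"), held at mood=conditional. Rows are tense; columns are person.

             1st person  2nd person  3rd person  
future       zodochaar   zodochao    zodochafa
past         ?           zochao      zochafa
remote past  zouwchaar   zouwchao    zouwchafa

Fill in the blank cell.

zochaar

tense = past: zero marking, form stays zo.
Attach mood conditional -cha → zocha.
Attach person 1st person -er → zochaer.
Apply vowel harmony: zochaer → zochaar.
Nasal assimilation: no change.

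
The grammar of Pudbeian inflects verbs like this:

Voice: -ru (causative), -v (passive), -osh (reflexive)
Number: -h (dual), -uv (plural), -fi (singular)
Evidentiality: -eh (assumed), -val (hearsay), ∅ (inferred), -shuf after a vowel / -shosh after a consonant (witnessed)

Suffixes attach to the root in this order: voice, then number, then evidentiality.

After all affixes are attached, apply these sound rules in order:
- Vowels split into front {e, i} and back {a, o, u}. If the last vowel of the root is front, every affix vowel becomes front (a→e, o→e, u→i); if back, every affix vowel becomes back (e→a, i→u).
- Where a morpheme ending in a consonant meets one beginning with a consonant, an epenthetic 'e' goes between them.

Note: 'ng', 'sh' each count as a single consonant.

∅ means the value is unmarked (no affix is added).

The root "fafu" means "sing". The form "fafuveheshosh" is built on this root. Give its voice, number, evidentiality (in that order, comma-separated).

passive, dual, witnessed

Segment: fafu-v-h-shosh.
voice: -v → passive.
number: -h → dual.
evidentiality: -shuf/shosh → witnessed.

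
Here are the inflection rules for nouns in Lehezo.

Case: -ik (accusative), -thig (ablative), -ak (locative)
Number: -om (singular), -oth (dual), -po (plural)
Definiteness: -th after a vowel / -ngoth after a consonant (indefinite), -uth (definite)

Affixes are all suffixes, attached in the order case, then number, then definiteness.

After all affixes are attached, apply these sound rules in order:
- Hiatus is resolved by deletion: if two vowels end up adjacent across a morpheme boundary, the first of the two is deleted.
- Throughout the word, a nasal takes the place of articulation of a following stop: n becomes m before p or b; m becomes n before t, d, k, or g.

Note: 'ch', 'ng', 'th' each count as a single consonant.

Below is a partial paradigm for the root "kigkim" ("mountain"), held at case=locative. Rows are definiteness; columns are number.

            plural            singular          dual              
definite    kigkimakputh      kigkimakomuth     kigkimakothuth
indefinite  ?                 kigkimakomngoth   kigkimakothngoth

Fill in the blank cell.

Attach case locative -ak → kigkimak.
Attach number plural -po → kigkimakpo.
Attach definiteness indefinite -th (after vowel 'o') → kigkimakpoth.
Vowel deletion: no change.
Nasal assimilation: no change.

kigkimakpoth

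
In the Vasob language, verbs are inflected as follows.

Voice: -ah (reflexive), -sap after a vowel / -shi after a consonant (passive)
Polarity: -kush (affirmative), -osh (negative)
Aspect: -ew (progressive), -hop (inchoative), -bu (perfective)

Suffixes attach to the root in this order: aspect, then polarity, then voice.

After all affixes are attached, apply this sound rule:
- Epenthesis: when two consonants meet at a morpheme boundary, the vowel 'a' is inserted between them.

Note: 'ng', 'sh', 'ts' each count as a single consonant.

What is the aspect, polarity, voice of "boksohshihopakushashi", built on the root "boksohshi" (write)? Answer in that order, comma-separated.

inchoative, affirmative, passive

Segment: boksohshi-hop-kush-shi.
aspect: -hop → inchoative.
polarity: -kush → affirmative.
voice: -sap/shi → passive.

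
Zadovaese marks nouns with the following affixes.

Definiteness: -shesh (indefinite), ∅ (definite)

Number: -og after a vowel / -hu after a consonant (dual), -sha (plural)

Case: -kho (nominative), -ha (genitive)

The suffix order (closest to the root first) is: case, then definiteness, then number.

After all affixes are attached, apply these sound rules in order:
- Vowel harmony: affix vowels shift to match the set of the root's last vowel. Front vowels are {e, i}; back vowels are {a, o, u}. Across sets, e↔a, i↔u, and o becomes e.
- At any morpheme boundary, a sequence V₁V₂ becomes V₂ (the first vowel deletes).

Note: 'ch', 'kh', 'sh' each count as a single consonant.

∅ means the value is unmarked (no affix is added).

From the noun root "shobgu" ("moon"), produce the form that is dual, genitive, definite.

Attach case genitive -ha → shobguha.
definiteness = definite: zero marking, form stays shobguha.
Attach number dual -og (after vowel 'a') → shobguhaog.
Vowel harmony: no change.
Apply vowel deletion: shobguhaog → shobguhog.

shobguhog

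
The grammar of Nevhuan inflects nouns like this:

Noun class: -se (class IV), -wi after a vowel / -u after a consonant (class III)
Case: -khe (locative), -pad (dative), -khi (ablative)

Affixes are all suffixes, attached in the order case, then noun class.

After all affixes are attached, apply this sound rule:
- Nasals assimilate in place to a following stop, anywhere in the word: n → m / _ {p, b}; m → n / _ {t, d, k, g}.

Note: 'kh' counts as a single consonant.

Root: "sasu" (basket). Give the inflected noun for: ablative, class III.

Attach case ablative -khi → sasukhi.
Attach noun class class III -wi (after vowel 'i') → sasukhiwi.
Nasal assimilation: no change.

sasukhiwi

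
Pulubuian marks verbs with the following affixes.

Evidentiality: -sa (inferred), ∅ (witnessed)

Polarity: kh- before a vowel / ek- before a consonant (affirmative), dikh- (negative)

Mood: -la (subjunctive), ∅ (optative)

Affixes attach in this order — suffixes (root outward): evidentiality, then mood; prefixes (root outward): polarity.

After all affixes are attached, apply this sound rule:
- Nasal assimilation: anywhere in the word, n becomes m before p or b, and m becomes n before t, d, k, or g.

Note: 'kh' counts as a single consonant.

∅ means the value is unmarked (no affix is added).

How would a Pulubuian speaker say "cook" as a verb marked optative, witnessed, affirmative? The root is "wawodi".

ekwawodi

evidentiality = witnessed: zero marking, form stays wawodi.
mood = optative: zero marking, form stays wawodi.
Attach polarity affirmative ek- (before consonant 'w') → ekwawodi.
Nasal assimilation: no change.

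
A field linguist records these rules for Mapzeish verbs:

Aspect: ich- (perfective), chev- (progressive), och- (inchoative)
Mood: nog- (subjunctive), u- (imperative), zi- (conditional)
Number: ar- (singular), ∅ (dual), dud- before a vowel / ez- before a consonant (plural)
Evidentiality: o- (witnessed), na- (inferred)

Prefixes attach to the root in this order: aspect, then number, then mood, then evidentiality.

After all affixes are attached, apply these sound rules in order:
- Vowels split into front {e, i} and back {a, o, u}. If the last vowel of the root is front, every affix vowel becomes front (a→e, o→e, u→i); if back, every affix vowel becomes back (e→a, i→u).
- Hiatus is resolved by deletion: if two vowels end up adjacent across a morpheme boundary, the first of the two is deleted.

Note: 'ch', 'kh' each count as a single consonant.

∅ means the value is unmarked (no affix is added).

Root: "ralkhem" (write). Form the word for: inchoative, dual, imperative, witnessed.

echralkhem

Attach aspect inchoative och- → ochralkhem.
number = dual: zero marking, form stays ochralkhem.
Attach mood imperative u- → uochralkhem.
Attach evidentiality witnessed o- → ouochralkhem.
Apply vowel harmony: ouochralkhem → eiechralkhem.
Apply vowel deletion: eiechralkhem → echralkhem.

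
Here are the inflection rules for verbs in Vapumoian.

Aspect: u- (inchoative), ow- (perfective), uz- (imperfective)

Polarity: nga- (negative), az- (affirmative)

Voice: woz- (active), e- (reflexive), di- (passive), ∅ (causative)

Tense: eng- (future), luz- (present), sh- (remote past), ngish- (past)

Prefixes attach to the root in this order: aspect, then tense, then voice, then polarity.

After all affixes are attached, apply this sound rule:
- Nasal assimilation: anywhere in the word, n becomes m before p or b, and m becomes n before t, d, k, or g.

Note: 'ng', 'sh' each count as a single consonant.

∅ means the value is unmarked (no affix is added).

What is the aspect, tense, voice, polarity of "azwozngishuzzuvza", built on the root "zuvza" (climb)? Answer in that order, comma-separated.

Segment: az-woz-ngish-uz-zuvza.
aspect: uz- → imperfective.
tense: ngish- → past.
voice: woz- → active.
polarity: az- → affirmative.

imperfective, past, active, affirmative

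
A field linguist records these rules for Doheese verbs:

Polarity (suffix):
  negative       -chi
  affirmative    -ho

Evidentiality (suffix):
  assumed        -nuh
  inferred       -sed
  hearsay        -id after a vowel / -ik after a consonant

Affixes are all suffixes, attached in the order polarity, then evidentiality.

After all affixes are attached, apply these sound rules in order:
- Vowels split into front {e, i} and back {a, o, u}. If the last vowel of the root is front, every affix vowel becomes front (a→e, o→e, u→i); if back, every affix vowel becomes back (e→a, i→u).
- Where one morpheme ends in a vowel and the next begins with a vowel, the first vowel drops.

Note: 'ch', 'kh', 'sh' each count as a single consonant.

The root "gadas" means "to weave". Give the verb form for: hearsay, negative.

Attach polarity negative -chi → gadaschi.
Attach evidentiality hearsay -id (after vowel 'i') → gadaschiid.
Apply vowel harmony: gadaschiid → gadaschuud.
Apply vowel deletion: gadaschuud → gadaschud.

gadaschud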